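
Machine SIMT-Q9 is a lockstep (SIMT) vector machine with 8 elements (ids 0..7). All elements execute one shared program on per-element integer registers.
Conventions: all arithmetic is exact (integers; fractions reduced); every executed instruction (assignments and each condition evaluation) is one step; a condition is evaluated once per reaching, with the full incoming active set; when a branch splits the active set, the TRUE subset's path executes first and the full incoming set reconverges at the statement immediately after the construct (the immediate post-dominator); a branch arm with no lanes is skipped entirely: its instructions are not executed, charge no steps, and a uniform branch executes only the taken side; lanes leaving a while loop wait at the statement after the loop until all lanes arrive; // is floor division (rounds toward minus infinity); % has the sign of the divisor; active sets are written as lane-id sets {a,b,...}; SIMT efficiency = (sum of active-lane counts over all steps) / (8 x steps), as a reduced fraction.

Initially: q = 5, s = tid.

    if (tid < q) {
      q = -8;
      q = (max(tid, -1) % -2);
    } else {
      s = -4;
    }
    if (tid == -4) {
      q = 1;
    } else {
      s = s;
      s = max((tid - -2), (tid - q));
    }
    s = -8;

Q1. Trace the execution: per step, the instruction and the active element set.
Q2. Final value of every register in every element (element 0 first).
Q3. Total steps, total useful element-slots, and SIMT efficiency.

step 0: eval (tid < q)               {0,1,2,3,4,5,6,7}
step 1: q <- -8                      {0,1,2,3,4}
step 2: q <- (max(tid, -1) % -2)     {0,1,2,3,4}
step 3: s <- -4                      {5,6,7}
step 4: eval (tid == -4)             {0,1,2,3,4,5,6,7}
step 5: s <- s                       {0,1,2,3,4,5,6,7}
step 6: s <- max((tid - -2), (tid - q)) {0,1,2,3,4,5,6,7}
step 7: s <- -8                      {0,1,2,3,4,5,6,7}

Answer: 8 steps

q: 0,-1,0,-1,0,5,5,5
s: -8,-8,-8,-8,-8,-8,-8,-8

steps = 8; useful = 53; efficiency = 53/64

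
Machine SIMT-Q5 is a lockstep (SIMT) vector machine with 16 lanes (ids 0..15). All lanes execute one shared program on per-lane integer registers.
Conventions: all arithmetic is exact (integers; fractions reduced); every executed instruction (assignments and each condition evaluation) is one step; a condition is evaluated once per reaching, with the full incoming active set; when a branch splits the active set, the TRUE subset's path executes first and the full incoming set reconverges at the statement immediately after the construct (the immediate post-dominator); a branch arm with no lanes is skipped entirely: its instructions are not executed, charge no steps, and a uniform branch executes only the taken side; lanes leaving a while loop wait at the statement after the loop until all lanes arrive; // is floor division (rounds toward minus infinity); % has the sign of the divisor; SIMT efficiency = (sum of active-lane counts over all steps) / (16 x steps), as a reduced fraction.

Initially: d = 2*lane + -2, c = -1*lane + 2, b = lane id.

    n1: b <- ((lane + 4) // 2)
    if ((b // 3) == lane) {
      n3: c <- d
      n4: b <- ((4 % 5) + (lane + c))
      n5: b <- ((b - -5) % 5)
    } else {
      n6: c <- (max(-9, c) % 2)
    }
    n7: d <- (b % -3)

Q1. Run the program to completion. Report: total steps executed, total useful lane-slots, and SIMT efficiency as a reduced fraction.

Answer: 7 steps, 66 useful, 33/56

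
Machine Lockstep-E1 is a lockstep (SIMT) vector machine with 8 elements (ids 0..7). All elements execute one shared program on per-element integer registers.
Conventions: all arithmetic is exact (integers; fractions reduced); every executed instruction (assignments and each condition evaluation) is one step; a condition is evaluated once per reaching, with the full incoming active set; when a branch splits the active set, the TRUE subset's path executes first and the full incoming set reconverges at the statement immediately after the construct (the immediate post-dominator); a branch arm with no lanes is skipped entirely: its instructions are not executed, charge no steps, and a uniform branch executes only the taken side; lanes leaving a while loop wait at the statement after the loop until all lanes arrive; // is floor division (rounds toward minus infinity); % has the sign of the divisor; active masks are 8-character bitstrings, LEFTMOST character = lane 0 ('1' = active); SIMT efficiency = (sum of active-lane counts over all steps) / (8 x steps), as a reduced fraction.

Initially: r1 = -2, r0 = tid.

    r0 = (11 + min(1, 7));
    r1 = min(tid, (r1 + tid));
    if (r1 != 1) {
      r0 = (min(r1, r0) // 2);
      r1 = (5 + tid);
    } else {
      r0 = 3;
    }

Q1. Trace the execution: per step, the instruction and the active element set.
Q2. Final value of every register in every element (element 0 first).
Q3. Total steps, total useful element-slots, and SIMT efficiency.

step 0: r0 <- (11 + min(1, 7))       11111111
step 1: r1 <- min(tid, (r1 + tid))   11111111
step 2: eval (r1 != 1)               11111111
step 3: r0 <- (min(r1, r0) // 2)     11101111
step 4: r1 <- (5 + tid)              11101111
step 5: r0 <- 3                      00010000

Answer: 6 steps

r1: 5,6,7,1,9,10,11,12
r0: -1,-1,0,3,1,1,2,2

steps = 6; useful = 39; efficiency = 39/48 = 13/16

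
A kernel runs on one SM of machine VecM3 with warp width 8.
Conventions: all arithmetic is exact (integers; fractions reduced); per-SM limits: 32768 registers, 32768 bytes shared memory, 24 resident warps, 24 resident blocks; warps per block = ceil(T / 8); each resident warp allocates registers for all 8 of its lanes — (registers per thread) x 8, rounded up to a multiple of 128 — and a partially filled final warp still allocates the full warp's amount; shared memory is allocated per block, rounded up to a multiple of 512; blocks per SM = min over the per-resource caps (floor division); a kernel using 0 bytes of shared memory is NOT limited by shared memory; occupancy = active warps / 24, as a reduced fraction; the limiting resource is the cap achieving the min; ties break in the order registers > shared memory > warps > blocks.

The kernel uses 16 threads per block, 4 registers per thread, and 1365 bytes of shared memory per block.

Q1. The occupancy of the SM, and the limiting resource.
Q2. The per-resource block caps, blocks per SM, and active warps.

Answer: occupancy 1, limited by warps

registers: 128 blocks
shared memory: 21 blocks
warps: 12 blocks
blocks: 24 blocks

Answer: 12 blocks, 24 active warps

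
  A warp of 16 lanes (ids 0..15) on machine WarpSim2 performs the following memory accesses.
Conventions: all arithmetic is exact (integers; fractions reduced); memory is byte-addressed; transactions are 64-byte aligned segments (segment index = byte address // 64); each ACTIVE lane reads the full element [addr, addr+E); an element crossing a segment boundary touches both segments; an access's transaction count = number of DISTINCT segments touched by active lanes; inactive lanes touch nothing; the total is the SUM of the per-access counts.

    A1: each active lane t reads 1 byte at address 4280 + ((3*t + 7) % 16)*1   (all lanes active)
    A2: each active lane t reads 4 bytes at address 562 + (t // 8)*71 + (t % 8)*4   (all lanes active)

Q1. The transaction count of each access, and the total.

A1: 2 transactions
A2: 3 transactions

Answer: 2,3; total 5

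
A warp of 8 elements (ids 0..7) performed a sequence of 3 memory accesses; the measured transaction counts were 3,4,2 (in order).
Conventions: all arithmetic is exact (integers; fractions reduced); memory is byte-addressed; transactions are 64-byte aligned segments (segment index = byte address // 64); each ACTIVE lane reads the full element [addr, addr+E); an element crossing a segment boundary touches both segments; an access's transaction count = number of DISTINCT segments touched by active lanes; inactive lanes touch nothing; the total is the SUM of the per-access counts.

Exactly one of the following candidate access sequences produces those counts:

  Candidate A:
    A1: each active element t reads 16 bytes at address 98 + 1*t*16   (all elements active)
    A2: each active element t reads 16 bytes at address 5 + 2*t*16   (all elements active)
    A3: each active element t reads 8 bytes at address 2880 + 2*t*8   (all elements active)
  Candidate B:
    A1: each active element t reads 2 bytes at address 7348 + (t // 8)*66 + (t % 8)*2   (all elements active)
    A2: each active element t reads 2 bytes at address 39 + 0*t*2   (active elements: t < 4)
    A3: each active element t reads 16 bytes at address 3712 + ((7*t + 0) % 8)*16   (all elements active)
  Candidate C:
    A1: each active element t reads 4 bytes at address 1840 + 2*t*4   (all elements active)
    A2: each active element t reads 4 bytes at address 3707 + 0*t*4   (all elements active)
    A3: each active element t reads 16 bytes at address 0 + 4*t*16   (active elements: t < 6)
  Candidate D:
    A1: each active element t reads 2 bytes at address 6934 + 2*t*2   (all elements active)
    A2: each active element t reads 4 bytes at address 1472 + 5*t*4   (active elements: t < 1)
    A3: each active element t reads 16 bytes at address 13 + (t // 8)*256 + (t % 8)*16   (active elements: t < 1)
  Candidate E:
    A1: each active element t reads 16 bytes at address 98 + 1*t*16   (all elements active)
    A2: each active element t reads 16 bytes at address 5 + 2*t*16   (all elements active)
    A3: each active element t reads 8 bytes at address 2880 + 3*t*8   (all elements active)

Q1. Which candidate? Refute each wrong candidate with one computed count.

B: A1 gives 2 transactions, not 3
C: A1 gives 2 transactions, not 3
D: A1 gives 1 transaction, not 3
E: A3 gives 3 transactions, not 2
A: all counts match (3,4,2)

Answer: A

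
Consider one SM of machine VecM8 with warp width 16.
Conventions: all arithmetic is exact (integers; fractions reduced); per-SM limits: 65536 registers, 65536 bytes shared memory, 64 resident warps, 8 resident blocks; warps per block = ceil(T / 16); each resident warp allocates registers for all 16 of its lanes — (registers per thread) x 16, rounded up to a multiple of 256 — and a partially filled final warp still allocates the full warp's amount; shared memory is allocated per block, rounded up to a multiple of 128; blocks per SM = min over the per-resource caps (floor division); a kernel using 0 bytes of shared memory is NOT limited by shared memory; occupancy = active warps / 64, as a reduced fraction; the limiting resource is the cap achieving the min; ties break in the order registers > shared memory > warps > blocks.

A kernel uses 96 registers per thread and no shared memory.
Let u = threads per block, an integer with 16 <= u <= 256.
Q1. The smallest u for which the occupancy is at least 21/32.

Answer: u = 81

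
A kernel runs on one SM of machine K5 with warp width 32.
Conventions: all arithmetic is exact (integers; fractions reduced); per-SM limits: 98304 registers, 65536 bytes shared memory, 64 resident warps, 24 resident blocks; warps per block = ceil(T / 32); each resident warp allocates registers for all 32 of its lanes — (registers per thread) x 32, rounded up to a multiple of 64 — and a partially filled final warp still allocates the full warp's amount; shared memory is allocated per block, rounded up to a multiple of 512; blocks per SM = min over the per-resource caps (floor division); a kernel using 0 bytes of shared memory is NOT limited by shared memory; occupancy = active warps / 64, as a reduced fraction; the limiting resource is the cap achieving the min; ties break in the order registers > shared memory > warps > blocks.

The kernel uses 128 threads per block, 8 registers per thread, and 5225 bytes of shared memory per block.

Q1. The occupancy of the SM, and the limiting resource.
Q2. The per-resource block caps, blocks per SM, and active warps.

Answer: occupancy 11/16, limited by shared memory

registers: 96 blocks
shared memory: 11 blocks
warps: 16 blocks
blocks: 24 blocks

Answer: 11 blocks, 44 active warps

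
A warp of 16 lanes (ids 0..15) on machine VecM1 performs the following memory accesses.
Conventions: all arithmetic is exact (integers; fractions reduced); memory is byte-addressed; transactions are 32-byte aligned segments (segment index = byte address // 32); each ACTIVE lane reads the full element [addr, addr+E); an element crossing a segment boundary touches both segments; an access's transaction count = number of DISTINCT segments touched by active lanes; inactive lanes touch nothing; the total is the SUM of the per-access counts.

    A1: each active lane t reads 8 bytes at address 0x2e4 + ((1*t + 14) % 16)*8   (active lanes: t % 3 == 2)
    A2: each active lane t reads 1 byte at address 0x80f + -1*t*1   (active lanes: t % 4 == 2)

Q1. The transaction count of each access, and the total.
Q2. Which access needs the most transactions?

A1: 4 transactions
A2: 1 transaction

Answer: 4,1; total 5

Answer: A1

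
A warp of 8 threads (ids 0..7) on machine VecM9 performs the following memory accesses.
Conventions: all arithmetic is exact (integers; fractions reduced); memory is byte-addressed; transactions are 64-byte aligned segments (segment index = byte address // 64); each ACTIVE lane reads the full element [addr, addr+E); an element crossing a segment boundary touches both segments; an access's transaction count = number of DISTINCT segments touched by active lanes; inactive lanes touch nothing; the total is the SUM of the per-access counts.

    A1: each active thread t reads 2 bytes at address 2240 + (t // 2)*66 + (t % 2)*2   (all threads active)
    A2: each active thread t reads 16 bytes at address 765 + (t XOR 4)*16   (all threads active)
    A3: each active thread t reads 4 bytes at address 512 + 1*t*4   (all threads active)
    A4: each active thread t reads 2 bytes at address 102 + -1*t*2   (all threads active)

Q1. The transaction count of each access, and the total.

A1: 4 transactions
A2: 3 transactions
A3: 1 transaction
A4: 1 transaction

Answer: 4,3,1,1; total 9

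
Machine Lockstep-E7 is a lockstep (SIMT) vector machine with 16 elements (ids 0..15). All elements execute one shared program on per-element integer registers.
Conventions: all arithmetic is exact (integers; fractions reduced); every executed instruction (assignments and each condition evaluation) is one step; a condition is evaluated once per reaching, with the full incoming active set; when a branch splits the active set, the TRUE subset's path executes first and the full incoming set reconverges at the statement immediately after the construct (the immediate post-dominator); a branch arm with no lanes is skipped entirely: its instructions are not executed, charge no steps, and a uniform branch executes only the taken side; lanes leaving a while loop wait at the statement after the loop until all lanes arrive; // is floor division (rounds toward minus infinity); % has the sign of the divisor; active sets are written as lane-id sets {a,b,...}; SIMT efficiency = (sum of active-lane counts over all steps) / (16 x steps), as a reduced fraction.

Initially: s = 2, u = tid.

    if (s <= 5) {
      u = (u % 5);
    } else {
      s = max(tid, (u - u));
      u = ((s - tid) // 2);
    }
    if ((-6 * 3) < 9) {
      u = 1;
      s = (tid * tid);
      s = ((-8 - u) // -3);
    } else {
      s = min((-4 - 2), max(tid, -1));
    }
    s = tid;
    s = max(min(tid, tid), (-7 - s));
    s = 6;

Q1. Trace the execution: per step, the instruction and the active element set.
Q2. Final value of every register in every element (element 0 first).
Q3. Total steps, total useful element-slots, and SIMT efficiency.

step 0: eval (s <= 5)                {0,1,2,3,4,5,6,7,8,9,10,11,12,13,14,15}
step 1: u <- (u % 5)                 {0,1,2,3,4,5,6,7,8,9,10,11,12,13,14,15}
step 2: eval ((-6 * 3) < 9)          {0,1,2,3,4,5,6,7,8,9,10,11,12,13,14,15}
step 3: u <- 1                       {0,1,2,3,4,5,6,7,8,9,10,11,12,13,14,15}
step 4: s <- (tid * tid)             {0,1,2,3,4,5,6,7,8,9,10,11,12,13,14,15}
step 5: s <- ((-8 - u) // -3)        {0,1,2,3,4,5,6,7,8,9,10,11,12,13,14,15}
step 6: s <- tid                     {0,1,2,3,4,5,6,7,8,9,10,11,12,13,14,15}
step 7: s <- max(min(tid, tid), (-7 - s)) {0,1,2,3,4,5,6,7,8,9,10,11,12,13,14,15}
step 8: s <- 6                       {0,1,2,3,4,5,6,7,8,9,10,11,12,13,14,15}

Answer: 9 steps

s: 6,6,6,6,6,6,6,6,6,6,6,6,6,6,6,6
u: 1,1,1,1,1,1,1,1,1,1,1,1,1,1,1,1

steps = 9; useful = 144; efficiency = 144/144 = 1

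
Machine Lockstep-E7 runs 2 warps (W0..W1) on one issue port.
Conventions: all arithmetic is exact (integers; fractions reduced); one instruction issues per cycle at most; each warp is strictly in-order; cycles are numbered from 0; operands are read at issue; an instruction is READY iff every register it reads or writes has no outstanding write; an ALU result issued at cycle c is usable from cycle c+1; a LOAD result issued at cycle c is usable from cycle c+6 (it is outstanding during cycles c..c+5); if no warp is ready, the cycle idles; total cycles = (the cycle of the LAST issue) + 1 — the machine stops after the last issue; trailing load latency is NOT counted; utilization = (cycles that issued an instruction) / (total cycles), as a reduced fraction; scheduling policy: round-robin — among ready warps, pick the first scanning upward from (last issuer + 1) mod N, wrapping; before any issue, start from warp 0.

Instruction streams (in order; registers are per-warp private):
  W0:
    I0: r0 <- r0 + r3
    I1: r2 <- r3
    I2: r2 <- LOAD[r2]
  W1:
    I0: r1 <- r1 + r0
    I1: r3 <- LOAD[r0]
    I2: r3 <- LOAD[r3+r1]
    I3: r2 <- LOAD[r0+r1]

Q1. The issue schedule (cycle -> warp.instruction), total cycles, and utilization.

cycle 0: W0.I0
cycle 1: W1.I0
cycle 2: W0.I1
cycle 3: W1.I1
cycle 4: W0.I2
cycle 5: idle
cycle 6: idle
cycle 7: idle
cycle 8: idle
cycle 9: W1.I2
cycle 10: W1.I3

Answer: 11 cycles, utilization 7/11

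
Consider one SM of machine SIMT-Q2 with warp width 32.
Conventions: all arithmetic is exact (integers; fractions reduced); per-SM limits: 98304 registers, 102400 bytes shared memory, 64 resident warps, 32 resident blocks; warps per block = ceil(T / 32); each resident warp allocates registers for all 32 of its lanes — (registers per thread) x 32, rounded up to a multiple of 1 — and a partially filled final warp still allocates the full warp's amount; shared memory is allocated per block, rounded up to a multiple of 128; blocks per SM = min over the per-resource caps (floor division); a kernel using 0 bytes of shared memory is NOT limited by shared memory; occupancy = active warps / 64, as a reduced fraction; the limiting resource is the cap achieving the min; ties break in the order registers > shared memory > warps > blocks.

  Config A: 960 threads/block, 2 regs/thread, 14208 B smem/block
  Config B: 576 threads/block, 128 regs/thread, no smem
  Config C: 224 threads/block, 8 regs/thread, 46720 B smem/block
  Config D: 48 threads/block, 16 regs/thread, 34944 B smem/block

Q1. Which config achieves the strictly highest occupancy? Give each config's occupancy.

occupancies: A 15/16, B 9/32, C 7/32, D 1/16

Answer: A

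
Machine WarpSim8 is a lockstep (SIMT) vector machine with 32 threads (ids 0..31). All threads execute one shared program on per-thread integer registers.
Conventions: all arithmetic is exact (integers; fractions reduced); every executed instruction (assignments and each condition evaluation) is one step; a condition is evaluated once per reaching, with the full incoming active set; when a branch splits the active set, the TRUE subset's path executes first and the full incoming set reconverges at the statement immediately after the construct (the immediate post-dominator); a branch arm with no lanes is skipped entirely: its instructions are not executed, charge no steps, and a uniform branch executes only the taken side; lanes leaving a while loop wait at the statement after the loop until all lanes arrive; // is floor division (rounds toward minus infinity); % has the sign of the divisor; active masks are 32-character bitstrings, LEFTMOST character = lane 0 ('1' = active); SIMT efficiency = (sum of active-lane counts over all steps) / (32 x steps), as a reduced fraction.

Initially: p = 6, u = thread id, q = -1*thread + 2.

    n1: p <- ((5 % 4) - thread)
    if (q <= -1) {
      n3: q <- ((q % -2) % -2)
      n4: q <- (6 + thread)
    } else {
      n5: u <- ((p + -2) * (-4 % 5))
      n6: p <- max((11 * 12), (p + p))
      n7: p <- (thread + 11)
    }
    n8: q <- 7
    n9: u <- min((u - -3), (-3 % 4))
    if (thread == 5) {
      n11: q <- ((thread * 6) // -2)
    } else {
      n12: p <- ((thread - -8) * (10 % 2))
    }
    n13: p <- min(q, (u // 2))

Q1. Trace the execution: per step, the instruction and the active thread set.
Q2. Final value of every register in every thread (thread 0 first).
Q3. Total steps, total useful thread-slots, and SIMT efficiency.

step 0: p <- ((5 % 4) - thread)      11111111111111111111111111111111
step 1: eval (q <= -1)               11111111111111111111111111111111
step 2: q <- ((q % -2) % -2)         00011111111111111111111111111111
step 3: q <- (6 + thread)            00011111111111111111111111111111
step 4: u <- ((p + -2) * (-4 % 5))   11100000000000000000000000000000
step 5: p <- max((11 * 12), (p + p)) 11100000000000000000000000000000
step 6: p <- (thread + 11)           11100000000000000000000000000000
step 7: q <- 7                       11111111111111111111111111111111
step 8: u <- min((u - -3), (-3 % 4)) 11111111111111111111111111111111
step 9: eval (thread == 5)           11111111111111111111111111111111
step 10: q <- ((thread * 6) // -2)    00000100000000000000000000000000
step 11: p <- ((thread - -8) * (10 % 2)) 11111011111111111111111111111111
step 12: p <- min(q, (u // 2))        11111111111111111111111111111111

Answer: 13 steps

p: 0,0,0,0,0,-15,0,0,0,0,0,0,0,0,0,0,0,0,0,0,0,0,0,0,0,0,0,0,0,0,0,0
u: 1,1,0,1,1,1,1,1,1,1,1,1,1,1,1,1,1,1,1,1,1,1,1,1,1,1,1,1,1,1,1,1
q: 7,7,7,7,7,-15,7,7,7,7,7,7,7,7,7,7,7,7,7,7,7,7,7,7,7,7,7,7,7,7,7,7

steps = 13; useful = 291; efficiency = 291/416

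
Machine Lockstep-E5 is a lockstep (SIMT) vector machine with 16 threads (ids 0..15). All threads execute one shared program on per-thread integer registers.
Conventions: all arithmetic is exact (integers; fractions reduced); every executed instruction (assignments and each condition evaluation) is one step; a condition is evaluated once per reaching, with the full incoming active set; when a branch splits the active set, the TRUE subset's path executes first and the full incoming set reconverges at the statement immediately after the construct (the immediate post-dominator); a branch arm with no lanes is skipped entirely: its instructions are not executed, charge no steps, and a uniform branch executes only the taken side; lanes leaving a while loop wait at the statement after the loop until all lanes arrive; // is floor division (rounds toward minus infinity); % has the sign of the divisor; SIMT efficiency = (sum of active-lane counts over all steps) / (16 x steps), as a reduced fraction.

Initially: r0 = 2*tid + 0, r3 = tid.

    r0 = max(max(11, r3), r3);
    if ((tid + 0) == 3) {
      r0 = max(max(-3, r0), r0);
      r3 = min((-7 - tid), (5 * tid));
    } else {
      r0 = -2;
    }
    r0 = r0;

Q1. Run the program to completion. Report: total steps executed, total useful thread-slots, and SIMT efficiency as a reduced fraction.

Answer: 6 steps, 65 useful, 65/96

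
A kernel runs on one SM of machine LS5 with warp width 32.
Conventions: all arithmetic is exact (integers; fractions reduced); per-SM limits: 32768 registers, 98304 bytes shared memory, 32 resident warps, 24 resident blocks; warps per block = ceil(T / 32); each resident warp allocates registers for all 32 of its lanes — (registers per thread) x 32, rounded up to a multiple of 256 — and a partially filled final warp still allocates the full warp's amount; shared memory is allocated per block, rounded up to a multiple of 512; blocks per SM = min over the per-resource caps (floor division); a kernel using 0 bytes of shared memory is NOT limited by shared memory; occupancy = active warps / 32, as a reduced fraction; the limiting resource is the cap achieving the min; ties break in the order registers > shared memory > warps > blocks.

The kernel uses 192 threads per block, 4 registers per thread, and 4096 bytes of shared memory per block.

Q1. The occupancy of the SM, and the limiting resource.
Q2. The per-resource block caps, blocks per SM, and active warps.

Answer: occupancy 15/16, limited by warps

registers: 21 blocks
shared memory: 24 blocks
warps: 5 blocks
blocks: 24 blocks

Answer: 5 blocks, 30 active warps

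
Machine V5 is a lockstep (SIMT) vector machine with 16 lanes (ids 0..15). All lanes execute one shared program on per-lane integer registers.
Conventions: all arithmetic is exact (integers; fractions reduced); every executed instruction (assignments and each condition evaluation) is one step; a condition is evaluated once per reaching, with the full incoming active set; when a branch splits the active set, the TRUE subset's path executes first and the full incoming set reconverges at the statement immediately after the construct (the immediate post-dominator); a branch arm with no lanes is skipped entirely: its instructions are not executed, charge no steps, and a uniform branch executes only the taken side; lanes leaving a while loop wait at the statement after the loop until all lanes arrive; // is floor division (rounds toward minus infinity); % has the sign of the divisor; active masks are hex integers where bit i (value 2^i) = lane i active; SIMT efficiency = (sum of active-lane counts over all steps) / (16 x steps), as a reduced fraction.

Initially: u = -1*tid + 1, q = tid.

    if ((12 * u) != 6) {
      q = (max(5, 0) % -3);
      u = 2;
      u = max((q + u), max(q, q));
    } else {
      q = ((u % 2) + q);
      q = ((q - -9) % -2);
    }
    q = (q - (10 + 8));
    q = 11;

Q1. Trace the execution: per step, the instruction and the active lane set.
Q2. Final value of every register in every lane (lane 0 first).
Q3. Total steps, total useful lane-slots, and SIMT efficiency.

step 0: eval ((12 * u) != 6)         0xffff
step 1: q <- (max(5, 0) % -3)        0xffff
step 2: u <- 2                       0xffff
step 3: u <- max((q + u), max(q, q)) 0xffff
step 4: q <- (q - (10 + 8))          0xffff
step 5: q <- 11                      0xffff

Answer: 6 steps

u: 1,1,1,1,1,1,1,1,1,1,1,1,1,1,1,1
q: 11,11,11,11,11,11,11,11,11,11,11,11,11,11,11,11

steps = 6; useful = 96; efficiency = 96/96 = 1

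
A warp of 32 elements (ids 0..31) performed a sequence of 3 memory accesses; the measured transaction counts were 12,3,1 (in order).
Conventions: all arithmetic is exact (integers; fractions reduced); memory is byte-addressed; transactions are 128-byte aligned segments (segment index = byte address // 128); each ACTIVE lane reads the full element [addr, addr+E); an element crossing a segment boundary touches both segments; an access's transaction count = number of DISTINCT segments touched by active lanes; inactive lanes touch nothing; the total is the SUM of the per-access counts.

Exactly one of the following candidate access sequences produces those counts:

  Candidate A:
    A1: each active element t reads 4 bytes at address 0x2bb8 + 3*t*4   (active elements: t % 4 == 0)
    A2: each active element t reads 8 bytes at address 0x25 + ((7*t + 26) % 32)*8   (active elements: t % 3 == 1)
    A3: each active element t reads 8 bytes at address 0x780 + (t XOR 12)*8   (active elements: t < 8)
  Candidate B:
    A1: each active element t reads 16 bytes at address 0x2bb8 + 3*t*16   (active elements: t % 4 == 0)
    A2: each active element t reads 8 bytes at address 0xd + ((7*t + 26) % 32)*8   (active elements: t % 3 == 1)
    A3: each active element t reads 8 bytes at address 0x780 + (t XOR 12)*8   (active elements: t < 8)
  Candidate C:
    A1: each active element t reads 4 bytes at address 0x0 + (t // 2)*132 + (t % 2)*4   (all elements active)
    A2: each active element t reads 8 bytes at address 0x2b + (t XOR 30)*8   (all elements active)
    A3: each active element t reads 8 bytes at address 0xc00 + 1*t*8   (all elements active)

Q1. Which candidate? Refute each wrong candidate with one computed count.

A: A1 gives 4 transactions, not 12
C: A1 gives 16 transactions, not 12
B: all counts match (12,3,1)

Answer: B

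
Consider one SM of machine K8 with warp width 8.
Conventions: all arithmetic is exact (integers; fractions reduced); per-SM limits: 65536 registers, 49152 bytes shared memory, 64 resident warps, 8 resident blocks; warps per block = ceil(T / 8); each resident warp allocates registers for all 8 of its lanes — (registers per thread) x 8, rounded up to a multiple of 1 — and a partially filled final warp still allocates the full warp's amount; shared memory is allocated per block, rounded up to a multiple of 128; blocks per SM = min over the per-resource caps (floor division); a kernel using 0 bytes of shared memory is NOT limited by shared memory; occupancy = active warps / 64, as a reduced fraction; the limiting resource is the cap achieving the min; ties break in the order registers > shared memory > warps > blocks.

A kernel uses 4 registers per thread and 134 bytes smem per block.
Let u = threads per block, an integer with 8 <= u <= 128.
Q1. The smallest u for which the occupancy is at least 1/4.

Answer: u = 9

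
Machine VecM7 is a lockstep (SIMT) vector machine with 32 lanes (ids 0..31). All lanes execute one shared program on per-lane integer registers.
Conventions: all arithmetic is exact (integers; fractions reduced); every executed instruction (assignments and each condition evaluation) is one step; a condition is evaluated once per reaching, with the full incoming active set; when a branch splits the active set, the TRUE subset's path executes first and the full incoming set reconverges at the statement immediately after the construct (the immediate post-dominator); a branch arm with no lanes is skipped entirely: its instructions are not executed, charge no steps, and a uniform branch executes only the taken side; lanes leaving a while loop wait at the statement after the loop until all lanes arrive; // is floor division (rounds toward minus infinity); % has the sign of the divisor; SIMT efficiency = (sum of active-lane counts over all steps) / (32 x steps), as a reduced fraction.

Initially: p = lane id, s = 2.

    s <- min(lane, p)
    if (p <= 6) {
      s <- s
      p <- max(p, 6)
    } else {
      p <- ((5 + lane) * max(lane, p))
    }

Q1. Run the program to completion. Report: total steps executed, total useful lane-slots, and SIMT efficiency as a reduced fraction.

Answer: 5 steps, 103 useful, 103/160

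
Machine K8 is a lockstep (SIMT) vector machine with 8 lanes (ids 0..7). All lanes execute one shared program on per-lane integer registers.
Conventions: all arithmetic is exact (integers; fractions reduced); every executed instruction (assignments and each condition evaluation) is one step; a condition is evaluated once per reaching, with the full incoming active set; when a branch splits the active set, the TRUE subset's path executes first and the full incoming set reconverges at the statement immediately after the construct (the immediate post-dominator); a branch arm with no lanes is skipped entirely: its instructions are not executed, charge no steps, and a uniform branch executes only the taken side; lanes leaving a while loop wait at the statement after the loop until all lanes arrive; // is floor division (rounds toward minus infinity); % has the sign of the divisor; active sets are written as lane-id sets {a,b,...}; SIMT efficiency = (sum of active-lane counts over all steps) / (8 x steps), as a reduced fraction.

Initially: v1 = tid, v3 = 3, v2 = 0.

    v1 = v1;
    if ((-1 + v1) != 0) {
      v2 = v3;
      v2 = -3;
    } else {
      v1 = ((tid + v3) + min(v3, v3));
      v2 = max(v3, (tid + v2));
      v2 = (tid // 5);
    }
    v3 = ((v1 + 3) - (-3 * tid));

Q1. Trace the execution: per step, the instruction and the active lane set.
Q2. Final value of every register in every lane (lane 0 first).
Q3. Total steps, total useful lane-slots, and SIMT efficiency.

step 0: v1 <- v1                     {0,1,2,3,4,5,6,7}
step 1: eval ((-1 + v1) != 0)        {0,1,2,3,4,5,6,7}
step 2: v2 <- v3                     {0,2,3,4,5,6,7}
step 3: v2 <- -3                     {0,2,3,4,5,6,7}
step 4: v1 <- ((tid + v3) + min(v3, v3)) {1}
step 5: v2 <- max(v3, (tid + v2))    {1}
step 6: v2 <- (tid // 5)             {1}
step 7: v3 <- ((v1 + 3) - (-3 * tid)) {0,1,2,3,4,5,6,7}

Answer: 8 steps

v1: 0,7,2,3,4,5,6,7
v3: 3,13,11,15,19,23,27,31
v2: -3,0,-3,-3,-3,-3,-3,-3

steps = 8; useful = 41; efficiency = 41/64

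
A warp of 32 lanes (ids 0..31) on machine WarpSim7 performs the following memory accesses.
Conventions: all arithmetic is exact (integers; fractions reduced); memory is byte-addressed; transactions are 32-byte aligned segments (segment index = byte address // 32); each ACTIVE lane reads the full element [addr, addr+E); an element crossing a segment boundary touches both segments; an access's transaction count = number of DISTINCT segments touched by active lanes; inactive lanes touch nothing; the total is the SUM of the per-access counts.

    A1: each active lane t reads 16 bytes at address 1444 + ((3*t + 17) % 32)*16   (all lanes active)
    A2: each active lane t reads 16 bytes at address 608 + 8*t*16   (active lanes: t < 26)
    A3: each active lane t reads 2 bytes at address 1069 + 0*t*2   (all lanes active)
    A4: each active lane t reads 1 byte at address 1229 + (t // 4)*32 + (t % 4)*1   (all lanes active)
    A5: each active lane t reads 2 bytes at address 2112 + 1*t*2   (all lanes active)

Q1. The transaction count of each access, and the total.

A1: 17 transactions
A2: 26 transactions
A3: 1 transaction
A4: 8 transactions
A5: 2 transactions

Answer: 17,26,1,8,2; total 54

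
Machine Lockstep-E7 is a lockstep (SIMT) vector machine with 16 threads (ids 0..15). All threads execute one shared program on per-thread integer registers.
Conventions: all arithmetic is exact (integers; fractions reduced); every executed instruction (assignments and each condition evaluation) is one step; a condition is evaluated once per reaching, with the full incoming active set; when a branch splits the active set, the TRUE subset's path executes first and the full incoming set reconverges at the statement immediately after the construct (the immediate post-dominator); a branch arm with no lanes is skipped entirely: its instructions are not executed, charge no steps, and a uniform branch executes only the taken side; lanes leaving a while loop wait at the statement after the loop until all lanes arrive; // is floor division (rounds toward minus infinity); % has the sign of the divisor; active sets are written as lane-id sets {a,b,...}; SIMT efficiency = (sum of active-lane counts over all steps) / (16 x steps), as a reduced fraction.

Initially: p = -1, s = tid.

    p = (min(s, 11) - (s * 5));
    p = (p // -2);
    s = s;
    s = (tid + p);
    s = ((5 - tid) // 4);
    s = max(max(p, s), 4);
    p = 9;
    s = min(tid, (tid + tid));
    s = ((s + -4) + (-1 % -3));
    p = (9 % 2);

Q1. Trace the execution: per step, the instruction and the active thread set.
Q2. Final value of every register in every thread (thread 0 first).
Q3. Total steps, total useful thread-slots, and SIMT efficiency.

step 0: p <- (min(s, 11) - (s * 5))  {0,1,2,3,4,5,6,7,8,9,10,11,12,13,14,15}
step 1: p <- (p // -2)               {0,1,2,3,4,5,6,7,8,9,10,11,12,13,14,15}
step 2: s <- s                       {0,1,2,3,4,5,6,7,8,9,10,11,12,13,14,15}
step 3: s <- (tid + p)               {0,1,2,3,4,5,6,7,8,9,10,11,12,13,14,15}
step 4: s <- ((5 - tid) // 4)        {0,1,2,3,4,5,6,7,8,9,10,11,12,13,14,15}
step 5: s <- max(max(p, s), 4)       {0,1,2,3,4,5,6,7,8,9,10,11,12,13,14,15}
step 6: p <- 9                       {0,1,2,3,4,5,6,7,8,9,10,11,12,13,14,15}
step 7: s <- min(tid, (tid + tid))   {0,1,2,3,4,5,6,7,8,9,10,11,12,13,14,15}
step 8: s <- ((s + -4) + (-1 % -3))  {0,1,2,3,4,5,6,7,8,9,10,11,12,13,14,15}
step 9: p <- (9 % 2)                 {0,1,2,3,4,5,6,7,8,9,10,11,12,13,14,15}

Answer: 10 steps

p: 1,1,1,1,1,1,1,1,1,1,1,1,1,1,1,1
s: -5,-4,-3,-2,-1,0,1,2,3,4,5,6,7,8,9,10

steps = 10; useful = 160; efficiency = 160/160 = 1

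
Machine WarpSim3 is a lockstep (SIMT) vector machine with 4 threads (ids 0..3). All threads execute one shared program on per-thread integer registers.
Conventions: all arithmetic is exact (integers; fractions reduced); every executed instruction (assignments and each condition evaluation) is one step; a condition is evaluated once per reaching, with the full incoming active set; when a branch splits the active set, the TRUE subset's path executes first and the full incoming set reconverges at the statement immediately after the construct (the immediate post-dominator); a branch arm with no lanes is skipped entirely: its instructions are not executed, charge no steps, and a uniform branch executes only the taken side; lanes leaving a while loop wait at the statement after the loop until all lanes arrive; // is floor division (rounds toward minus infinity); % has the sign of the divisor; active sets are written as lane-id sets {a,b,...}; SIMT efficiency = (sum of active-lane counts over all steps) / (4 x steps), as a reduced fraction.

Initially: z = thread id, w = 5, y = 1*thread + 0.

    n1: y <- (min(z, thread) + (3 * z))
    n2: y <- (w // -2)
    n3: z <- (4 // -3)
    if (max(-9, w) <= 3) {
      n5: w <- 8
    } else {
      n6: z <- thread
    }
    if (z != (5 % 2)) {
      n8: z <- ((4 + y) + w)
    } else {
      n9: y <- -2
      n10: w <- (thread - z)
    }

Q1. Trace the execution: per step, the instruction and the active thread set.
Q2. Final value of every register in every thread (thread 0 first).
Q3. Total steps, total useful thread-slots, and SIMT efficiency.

step 0: y <- (min(z, thread) + (3 * z)) {0,1,2,3}
step 1: y <- (w // -2)               {0,1,2,3}
step 2: z <- (4 // -3)               {0,1,2,3}
step 3: eval (max(-9, w) <= 3)       {0,1,2,3}
step 4: z <- thread                  {0,1,2,3}
step 5: eval (z != (5 % 2))          {0,1,2,3}
step 6: z <- ((4 + y) + w)           {0,2,3}
step 7: y <- -2                      {1}
step 8: w <- (thread - z)            {1}

Answer: 9 steps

z: 6,1,6,6
w: 5,0,5,5
y: -3,-2,-3,-3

steps = 9; useful = 29; efficiency = 29/36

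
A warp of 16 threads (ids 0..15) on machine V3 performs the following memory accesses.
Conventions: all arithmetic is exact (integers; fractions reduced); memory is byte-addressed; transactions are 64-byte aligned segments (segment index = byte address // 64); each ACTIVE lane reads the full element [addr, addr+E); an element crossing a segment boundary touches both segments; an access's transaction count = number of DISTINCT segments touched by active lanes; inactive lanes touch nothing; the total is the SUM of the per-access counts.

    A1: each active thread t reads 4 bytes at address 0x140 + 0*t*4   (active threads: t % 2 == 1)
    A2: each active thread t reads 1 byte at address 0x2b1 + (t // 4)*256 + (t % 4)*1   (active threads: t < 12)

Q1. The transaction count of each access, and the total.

A1: 1 transaction
A2: 3 transactions

Answer: 1,3; total 4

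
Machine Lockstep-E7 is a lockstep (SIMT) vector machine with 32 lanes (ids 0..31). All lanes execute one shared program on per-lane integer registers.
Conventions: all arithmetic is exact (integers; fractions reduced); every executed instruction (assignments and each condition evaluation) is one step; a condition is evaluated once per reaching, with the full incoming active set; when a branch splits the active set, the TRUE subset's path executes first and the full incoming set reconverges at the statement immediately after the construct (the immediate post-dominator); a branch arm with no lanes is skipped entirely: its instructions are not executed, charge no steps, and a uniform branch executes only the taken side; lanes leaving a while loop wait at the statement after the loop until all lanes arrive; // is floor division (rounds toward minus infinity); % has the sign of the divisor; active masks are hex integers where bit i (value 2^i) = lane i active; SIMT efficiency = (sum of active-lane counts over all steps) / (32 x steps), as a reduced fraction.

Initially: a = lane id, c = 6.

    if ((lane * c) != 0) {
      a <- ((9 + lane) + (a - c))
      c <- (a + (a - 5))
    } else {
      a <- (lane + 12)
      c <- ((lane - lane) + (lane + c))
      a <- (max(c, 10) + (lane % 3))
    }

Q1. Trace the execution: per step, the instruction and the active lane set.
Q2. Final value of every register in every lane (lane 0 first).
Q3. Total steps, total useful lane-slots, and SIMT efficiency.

step 0: eval ((lane * c) != 0)       0xffffffff
step 1: a <- ((9 + lane) + (a - c))  0xfffffffe
step 2: c <- (a + (a - 5))           0xfffffffe
step 3: a <- (lane + 12)             0x00000001
step 4: c <- ((lane - lane) + (lane + c)) 0x00000001
step 5: a <- (max(c, 10) + (lane % 3)) 0x00000001

Answer: 6 steps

a: 10,5,7,9,11,13,15,17,19,21,23,25,27,29,31,33,35,37,39,41,43,45,47,49,51,53,55,57,59,61,63,65
c: 6,5,9,13,17,21,25,29,33,37,41,45,49,53,57,61,65,69,73,77,81,85,89,93,97,101,105,109,113,117,121,125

steps = 6; useful = 97; efficiency = 97/192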